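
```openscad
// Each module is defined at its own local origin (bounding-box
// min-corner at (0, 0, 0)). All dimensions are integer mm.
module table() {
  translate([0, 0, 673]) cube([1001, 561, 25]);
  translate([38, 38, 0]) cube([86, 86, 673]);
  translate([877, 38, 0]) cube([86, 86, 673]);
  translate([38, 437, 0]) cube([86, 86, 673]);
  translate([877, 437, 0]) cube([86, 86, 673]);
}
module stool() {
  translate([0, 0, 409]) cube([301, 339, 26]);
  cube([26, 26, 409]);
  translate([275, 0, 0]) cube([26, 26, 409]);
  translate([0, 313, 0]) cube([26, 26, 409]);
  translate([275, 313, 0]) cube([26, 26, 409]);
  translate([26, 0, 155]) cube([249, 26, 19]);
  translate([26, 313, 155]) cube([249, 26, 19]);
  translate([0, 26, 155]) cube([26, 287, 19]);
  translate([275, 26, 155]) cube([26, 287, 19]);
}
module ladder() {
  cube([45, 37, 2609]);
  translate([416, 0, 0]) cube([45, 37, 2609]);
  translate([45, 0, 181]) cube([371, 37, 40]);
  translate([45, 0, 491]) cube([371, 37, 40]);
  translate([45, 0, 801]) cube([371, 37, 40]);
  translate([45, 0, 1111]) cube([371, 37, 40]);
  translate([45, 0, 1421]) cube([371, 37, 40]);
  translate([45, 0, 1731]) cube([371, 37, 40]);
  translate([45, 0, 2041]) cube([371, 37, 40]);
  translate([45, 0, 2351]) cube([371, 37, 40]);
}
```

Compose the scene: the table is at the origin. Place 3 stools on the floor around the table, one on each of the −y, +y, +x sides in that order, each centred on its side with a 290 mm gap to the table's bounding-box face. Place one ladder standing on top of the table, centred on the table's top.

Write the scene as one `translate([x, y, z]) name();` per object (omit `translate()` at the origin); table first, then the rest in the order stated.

table();
translate([350, -629, 0]) stool();
translate([350, 851, 0]) stool();
translate([1291, 111, 0]) stool();
translate([270, 262, 698]) ladder();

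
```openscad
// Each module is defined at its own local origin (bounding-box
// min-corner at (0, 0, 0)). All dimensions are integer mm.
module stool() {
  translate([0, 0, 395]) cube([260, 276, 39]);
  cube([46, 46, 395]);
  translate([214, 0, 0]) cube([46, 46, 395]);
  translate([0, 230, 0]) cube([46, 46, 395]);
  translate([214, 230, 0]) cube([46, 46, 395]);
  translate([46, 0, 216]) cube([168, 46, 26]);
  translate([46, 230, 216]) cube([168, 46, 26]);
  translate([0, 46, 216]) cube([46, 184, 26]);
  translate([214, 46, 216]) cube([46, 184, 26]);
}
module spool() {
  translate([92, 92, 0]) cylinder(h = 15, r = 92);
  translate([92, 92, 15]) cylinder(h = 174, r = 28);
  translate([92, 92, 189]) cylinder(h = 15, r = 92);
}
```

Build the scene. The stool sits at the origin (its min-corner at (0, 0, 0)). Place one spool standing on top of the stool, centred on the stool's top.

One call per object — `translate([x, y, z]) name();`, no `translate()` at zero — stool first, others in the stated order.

stool();
translate([38, 46, 434]) spool();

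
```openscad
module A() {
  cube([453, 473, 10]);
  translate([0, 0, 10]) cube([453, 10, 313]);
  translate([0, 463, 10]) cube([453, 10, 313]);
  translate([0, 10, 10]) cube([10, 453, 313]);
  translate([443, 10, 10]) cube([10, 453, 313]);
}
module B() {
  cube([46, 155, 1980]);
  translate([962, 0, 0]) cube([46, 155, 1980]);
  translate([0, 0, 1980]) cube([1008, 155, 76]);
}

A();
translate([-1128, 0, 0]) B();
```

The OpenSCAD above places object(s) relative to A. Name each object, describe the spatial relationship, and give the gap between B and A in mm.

A is an open box. B is a door frame. The door frame is on the floor beside the open box on its −x side. The gap between the door frame and the open box is 120 mm.

The door frame's nearest face is 120 mm from the open box's −x face.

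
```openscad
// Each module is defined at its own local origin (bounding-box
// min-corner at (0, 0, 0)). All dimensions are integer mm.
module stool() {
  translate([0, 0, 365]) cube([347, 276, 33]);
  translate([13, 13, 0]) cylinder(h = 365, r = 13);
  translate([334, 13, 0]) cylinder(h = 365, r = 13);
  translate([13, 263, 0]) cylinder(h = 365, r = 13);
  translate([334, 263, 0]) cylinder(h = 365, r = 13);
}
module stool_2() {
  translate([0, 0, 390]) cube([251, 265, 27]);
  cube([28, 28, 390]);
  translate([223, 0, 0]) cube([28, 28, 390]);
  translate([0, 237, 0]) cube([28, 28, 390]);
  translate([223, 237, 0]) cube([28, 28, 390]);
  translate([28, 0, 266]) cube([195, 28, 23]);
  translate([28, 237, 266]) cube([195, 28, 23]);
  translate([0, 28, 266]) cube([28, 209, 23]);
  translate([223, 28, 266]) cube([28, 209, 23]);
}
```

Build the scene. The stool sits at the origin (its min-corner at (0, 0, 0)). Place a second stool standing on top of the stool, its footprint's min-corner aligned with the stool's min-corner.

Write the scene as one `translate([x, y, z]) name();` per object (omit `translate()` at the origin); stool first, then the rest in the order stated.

stool();
translate([0, 0, 398]) stool_2();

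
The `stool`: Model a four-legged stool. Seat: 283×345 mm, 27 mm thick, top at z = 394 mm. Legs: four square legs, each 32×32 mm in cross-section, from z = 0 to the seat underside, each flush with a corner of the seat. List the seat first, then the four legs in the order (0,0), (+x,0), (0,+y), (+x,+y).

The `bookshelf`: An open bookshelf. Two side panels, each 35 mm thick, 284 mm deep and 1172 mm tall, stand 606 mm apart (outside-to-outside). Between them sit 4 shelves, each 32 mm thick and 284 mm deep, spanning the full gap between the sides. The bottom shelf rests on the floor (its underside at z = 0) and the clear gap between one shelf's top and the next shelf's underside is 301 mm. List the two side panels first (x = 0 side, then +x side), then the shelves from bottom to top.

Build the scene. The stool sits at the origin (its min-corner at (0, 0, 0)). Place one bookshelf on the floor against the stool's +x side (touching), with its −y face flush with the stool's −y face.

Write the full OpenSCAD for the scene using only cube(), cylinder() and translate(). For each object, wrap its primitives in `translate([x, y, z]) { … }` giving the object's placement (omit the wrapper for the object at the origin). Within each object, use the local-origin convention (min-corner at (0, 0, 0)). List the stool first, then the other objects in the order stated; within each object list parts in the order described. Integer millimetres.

translate([0, 0, 367]) cube([283, 345, 27]);
cube([32, 32, 367]);
translate([251, 0, 0]) cube([32, 32, 367]);
translate([0, 313, 0]) cube([32, 32, 367]);
translate([251, 313, 0]) cube([32, 32, 367]);
translate([283, 0, 0]) {
  cube([35, 284, 1172]);
  translate([571, 0, 0]) cube([35, 284, 1172]);
  translate([35, 0, 0]) cube([536, 284, 32]);
  translate([35, 0, 333]) cube([536, 284, 32]);
  translate([35, 0, 666]) cube([536, 284, 32]);
  translate([35, 0, 999]) cube([536, 284, 32]);
}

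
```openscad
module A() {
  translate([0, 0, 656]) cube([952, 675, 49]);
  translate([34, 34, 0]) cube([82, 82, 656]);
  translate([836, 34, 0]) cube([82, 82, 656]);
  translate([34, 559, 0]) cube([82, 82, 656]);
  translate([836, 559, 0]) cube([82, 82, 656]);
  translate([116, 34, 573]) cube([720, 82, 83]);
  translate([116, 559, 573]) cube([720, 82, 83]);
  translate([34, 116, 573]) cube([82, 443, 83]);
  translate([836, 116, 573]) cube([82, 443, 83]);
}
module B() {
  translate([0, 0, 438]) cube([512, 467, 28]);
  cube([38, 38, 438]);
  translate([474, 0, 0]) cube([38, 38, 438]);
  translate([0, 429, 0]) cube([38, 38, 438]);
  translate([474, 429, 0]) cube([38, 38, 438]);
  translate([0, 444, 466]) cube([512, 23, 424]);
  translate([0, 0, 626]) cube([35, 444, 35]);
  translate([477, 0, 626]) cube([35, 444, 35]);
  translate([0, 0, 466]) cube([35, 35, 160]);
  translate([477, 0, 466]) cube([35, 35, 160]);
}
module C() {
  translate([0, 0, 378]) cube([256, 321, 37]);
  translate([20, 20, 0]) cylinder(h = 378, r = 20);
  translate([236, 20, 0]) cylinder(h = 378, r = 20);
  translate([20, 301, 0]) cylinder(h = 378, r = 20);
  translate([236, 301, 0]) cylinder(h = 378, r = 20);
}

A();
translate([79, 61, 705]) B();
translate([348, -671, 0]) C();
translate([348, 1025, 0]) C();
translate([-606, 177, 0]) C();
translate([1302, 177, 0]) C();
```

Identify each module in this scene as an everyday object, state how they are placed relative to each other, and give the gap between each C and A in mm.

Each stool's nearest face is 350 mm from the table's bounding box.

A is a table. B is a chair. C is a stool. The chair is on top of the table. Four stools sit around the table at the −y, +y, −x, +x sides. The gap between each stool and the table is 350 mm.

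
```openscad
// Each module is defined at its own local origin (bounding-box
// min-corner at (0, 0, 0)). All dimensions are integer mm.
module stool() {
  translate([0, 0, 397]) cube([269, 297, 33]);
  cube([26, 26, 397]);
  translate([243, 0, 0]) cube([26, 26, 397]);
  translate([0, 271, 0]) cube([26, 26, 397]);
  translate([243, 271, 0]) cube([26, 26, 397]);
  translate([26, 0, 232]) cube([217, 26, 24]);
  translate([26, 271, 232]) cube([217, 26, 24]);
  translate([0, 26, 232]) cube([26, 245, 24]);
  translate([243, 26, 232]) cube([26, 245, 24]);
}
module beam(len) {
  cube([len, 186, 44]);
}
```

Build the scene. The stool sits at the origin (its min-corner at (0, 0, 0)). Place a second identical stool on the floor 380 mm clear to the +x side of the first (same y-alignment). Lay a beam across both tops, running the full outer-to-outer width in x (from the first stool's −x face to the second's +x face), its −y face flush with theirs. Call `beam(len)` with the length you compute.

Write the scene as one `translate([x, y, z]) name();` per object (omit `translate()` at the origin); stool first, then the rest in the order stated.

stool();
translate([649, 0, 0]) stool();
translate([0, 0, 430]) beam(918);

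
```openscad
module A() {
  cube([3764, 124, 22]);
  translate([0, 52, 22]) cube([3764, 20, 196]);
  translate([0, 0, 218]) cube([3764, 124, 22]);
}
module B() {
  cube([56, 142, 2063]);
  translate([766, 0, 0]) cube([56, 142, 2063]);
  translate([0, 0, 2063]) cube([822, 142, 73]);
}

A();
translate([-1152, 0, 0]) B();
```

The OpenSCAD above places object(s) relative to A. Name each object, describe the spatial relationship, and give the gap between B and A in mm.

The door frame's nearest face is 330 mm from the I-beam's −x face.

A is an I-beam. B is a door frame. The door frame is on the floor beside the I-beam on its −x side. The gap between the door frame and the I-beam is 330 mm.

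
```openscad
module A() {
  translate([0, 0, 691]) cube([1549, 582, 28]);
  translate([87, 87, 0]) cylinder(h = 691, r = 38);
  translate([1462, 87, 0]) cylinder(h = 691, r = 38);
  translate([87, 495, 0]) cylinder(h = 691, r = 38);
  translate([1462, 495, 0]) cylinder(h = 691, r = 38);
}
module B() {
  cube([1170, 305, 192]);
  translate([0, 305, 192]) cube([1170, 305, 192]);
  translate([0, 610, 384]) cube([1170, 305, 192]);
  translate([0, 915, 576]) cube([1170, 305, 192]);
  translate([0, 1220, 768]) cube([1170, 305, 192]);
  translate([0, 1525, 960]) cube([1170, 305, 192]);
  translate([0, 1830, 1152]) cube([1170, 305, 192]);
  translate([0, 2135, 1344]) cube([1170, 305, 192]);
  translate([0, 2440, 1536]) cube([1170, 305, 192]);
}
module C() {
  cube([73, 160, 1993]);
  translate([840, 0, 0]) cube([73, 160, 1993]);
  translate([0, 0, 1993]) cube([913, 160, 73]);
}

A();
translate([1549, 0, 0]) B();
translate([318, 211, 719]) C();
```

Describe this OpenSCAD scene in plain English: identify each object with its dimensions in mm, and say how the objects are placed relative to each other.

A is a table: top 1549 mm (x) × 582 mm (y), 28 mm thick, upper face at z = 719 mm, on four round legs of 76 mm diameter, each leg's bounding box inset 49 mm from the nearest pair of top edges, running from z = 0 to the bottom of the top.

B is a run of 9 identical solid stair steps. Each tread is 1170×305 mm and each step block is 192 mm high. Step 1 rests on the floor; step k is offset from step 1 by (k−1)×305 mm in y and (k−1)×192 mm in z.

C is a door frame. The clear opening is 767 mm wide and 1993 mm high. Two 73 mm wide jambs, 160 mm deep, stand either side of the opening from the floor to the top of the opening. A 73 mm thick head sits across the top of both jambs, spanning the full outside width of the frame.

The staircase is against the table's +x side, with their −y faces flush. The door frame is on top of the table, centred.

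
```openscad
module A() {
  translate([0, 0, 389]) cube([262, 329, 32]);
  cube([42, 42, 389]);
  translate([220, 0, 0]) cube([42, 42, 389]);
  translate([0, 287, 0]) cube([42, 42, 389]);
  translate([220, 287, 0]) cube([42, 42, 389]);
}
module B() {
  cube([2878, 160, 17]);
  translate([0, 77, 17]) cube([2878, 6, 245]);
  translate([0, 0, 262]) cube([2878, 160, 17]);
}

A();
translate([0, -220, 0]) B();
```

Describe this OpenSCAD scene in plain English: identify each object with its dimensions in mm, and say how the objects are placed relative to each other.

A is a simple wooden stool: a rectangular seat 262 mm (x) by 329 mm (y), 32 mm thick, top face at z = 421 mm, on four square legs, each 42×42 mm in cross-section. The legs rest on z = 0, each flush with a corner of the seat.

B is an I-beam lying along x, 2878 mm long. Overall section height 279 mm. Two flanges 160 mm wide (y) and 17 mm thick, one on the floor and one at the top; a web 6 mm thick runs between them, centred on the flange width.

The I-beam is on the floor beside the stool on its −y side.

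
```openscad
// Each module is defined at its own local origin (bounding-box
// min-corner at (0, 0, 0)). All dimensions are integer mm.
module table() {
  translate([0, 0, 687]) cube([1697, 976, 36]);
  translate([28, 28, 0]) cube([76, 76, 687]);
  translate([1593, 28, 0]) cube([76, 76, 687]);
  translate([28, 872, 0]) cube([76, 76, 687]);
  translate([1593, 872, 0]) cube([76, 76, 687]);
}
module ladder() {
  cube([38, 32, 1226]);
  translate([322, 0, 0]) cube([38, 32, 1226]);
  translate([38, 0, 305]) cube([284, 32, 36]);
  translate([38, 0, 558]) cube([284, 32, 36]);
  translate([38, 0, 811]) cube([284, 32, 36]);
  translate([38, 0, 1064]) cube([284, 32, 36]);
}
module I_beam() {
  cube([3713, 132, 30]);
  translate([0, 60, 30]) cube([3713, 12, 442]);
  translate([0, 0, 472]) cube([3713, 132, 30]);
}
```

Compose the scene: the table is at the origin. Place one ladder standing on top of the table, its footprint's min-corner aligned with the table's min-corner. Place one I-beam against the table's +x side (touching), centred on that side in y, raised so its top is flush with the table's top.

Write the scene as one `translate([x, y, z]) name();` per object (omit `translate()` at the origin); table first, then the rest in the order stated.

table();
translate([0, 0, 723]) ladder();
translate([1697, 422, 221]) I_beam();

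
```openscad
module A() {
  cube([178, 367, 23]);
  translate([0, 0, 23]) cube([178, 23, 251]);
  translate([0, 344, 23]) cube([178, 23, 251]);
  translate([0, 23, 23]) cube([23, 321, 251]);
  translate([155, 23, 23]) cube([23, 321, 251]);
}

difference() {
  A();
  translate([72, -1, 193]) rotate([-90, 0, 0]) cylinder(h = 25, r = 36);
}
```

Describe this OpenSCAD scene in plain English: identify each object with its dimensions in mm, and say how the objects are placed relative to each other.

A is an open-topped rectangular box: outside dimensions 178×367×274 mm, with a uniform wall and base thickness of 23 mm. The base is a full 178×367 slab on the floor; four walls sit on top of the base. The front and back walls (the −y and +y sides) span the full width; the two side walls fit between them.

The open box has a circular hole of radius 36 mm through its front wall, centred at (x = 72, z = 193).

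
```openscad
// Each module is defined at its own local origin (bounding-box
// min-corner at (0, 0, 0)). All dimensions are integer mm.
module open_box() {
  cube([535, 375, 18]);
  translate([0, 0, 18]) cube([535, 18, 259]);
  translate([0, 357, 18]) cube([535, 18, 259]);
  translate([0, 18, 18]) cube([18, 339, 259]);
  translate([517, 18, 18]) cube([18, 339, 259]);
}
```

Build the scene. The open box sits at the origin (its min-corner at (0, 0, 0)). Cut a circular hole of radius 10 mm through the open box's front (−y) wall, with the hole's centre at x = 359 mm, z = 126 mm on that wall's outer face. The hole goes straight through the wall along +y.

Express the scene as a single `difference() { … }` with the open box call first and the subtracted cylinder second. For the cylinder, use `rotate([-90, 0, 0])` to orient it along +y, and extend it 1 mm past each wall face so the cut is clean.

difference() {
  open_box();
  translate([359, -1, 126]) rotate([-90, 0, 0]) cylinder(h = 20, r = 10);
}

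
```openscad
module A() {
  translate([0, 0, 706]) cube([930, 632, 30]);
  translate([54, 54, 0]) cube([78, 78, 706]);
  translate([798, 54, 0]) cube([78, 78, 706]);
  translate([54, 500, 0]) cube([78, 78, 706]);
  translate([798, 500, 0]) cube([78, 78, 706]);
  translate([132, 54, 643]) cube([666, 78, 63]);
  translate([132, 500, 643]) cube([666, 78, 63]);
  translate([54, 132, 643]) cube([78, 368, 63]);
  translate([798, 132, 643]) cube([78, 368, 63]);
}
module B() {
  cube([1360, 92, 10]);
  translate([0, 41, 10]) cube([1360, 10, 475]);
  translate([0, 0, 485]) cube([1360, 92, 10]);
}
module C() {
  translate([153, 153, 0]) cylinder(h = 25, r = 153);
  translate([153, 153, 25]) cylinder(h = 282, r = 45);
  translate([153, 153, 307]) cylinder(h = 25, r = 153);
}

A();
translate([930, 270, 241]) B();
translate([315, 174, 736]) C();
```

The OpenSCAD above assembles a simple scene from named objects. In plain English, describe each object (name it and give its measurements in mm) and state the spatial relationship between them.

A is a rectangular dining table. The top is 930×632×30 mm with its upper surface at z = 736 mm. It stands on four 78×78 mm square legs, each inset 54 mm from the nearest pair of top edges, running from the floor to the underside of the top. Four apron rails, 78 mm thick and 63 mm tall, run between adjacent legs with their top edges flush with the underside of the top and their outer faces flush with the legs' outer faces.

B is an I-beam lying along x, 1360 mm long. Overall section height 495 mm. Two flanges 92 mm wide (y) and 10 mm thick, one on the floor and one at the top; a web 10 mm thick runs between them, centred on the flange width.

C is a spool: two coaxial disc flanges of radius 153 mm and thickness 25 mm, joined by a core cylinder of radius 45 mm and height 282 mm. The lower flange rests on z = 0 and the three cylinders share a vertical axis.

The I-beam is beside the table with their tops flush at z = 736. The spool is on top of the table.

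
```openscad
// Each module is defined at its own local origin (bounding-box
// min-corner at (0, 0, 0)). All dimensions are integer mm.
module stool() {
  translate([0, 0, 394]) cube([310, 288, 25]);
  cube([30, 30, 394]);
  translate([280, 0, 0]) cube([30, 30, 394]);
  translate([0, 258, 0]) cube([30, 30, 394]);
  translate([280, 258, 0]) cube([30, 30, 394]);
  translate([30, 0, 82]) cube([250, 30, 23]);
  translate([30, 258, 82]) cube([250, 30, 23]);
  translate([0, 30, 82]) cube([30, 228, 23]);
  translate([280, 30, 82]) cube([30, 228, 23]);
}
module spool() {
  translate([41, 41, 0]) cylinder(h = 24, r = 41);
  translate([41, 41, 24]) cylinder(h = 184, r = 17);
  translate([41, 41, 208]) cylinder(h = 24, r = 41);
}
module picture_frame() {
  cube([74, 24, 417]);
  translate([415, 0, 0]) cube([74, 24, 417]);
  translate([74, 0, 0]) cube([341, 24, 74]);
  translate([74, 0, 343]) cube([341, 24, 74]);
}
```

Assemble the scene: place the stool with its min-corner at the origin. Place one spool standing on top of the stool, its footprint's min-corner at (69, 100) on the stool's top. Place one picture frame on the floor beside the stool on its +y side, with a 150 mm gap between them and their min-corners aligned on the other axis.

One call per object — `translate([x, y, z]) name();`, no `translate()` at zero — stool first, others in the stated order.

stool();
translate([69, 100, 419]) spool();
translate([0, 438, 0]) picture_frame();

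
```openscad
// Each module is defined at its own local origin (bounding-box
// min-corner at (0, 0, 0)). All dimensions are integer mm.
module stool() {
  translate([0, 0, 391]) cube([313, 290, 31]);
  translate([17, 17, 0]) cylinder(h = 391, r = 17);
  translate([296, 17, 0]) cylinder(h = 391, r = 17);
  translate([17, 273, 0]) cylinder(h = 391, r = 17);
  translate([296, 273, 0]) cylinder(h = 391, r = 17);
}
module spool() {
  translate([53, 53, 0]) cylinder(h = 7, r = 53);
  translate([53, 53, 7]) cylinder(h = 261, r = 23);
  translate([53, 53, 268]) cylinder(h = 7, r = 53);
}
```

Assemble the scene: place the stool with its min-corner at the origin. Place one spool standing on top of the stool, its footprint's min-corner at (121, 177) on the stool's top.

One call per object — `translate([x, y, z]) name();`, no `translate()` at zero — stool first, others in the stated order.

stool();
translate([121, 177, 422]) spool();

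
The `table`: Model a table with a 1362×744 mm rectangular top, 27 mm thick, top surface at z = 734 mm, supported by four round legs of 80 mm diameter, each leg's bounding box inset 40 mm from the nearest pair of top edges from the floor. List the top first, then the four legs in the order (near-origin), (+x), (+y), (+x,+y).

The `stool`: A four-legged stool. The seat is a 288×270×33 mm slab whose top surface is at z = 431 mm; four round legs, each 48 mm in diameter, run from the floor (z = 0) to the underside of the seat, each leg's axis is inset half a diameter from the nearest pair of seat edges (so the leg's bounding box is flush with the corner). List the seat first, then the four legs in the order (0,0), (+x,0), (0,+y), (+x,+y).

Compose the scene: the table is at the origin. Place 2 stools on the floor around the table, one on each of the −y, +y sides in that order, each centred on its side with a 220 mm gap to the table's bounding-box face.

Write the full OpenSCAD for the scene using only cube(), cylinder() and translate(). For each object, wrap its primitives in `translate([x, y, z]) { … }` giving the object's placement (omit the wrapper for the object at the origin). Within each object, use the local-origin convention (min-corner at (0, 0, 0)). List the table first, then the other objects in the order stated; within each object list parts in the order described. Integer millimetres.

translate([0, 0, 707]) cube([1362, 744, 27]);
translate([80, 80, 0]) cylinder(h = 707, r = 40);
translate([1282, 80, 0]) cylinder(h = 707, r = 40);
translate([80, 664, 0]) cylinder(h = 707, r = 40);
translate([1282, 664, 0]) cylinder(h = 707, r = 40);
translate([537, -490, 0]) {
  translate([0, 0, 398]) cube([288, 270, 33]);
  translate([24, 24, 0]) cylinder(h = 398, r = 24);
  translate([264, 24, 0]) cylinder(h = 398, r = 24);
  translate([24, 246, 0]) cylinder(h = 398, r = 24);
  translate([264, 246, 0]) cylinder(h = 398, r = 24);
}
translate([537, 964, 0]) {
  translate([0, 0, 398]) cube([288, 270, 33]);
  translate([24, 24, 0]) cylinder(h = 398, r = 24);
  translate([264, 24, 0]) cylinder(h = 398, r = 24);
  translate([24, 246, 0]) cylinder(h = 398, r = 24);
  translate([264, 246, 0]) cylinder(h = 398, r = 24);
}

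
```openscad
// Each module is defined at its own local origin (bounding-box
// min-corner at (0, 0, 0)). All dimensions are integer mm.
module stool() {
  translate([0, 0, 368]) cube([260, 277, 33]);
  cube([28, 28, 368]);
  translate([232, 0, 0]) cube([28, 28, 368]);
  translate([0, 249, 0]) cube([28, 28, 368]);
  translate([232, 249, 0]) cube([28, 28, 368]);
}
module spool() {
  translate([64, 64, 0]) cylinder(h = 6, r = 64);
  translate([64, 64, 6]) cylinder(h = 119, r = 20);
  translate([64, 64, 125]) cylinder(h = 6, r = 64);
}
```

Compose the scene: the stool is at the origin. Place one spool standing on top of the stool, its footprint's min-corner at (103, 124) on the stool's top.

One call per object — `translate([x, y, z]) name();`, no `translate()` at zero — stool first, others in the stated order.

stool();
translate([103, 124, 401]) spool();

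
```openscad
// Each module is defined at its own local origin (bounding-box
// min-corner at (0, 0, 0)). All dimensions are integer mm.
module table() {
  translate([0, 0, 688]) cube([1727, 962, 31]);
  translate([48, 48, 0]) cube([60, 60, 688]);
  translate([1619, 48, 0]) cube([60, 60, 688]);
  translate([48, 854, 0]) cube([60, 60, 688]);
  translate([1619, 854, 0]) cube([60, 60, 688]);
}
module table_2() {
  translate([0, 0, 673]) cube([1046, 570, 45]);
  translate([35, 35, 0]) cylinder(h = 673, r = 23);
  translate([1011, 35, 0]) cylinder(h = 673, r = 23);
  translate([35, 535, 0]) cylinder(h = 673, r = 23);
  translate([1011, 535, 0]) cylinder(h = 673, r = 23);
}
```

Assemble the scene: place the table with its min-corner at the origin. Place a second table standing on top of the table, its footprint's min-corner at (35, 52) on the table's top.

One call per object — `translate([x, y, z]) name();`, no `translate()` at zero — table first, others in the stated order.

table();
translate([35, 52, 719]) table_2();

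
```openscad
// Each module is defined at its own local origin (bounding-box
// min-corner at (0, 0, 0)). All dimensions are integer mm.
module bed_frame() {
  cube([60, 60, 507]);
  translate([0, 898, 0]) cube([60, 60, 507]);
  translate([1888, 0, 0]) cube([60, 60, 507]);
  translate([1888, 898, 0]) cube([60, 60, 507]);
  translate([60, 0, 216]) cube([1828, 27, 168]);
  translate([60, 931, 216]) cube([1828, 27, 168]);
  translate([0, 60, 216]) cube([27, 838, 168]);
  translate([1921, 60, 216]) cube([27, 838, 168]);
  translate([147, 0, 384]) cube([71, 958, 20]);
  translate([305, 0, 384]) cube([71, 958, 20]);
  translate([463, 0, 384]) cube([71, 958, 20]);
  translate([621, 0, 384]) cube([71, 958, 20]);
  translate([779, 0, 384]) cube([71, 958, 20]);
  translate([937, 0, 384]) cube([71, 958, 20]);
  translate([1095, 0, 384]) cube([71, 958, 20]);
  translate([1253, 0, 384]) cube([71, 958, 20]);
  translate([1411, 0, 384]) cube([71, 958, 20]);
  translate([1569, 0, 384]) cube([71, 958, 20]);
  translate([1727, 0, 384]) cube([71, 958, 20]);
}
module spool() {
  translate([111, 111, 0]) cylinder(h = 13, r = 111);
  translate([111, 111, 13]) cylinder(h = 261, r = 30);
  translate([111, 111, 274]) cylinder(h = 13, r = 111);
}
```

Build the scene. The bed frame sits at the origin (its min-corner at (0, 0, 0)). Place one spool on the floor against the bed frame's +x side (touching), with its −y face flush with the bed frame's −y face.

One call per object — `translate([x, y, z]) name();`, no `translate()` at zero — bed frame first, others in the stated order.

bed_frame();
translate([1948, 0, 0]) spool();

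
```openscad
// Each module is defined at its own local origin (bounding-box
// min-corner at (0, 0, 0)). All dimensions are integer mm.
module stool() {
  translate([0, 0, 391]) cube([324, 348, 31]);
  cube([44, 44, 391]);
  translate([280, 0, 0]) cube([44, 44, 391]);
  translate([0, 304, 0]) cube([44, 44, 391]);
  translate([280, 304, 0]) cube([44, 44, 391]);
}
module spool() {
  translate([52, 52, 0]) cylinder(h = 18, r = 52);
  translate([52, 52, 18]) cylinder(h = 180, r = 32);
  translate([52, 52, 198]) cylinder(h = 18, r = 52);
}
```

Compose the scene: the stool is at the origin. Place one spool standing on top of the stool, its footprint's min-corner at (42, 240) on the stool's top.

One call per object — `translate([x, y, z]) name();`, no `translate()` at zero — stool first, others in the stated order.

stool();
translate([42, 240, 422]) spool();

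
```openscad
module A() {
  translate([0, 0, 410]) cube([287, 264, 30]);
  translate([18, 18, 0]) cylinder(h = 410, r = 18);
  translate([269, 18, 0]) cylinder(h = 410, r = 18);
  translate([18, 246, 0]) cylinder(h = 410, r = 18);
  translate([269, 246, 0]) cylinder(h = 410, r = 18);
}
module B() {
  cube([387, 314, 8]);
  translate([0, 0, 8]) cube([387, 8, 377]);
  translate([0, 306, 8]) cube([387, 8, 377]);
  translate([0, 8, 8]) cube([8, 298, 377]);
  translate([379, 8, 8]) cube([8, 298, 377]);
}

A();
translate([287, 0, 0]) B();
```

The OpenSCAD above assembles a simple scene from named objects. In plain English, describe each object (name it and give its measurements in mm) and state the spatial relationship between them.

A is a simple wooden stool: a rectangular seat 287 mm (x) by 264 mm (y), 30 mm thick, top face at z = 440 mm, on four round legs, each 36 mm in diameter. The legs rest on z = 0, each leg's axis is inset half a diameter from the nearest pair of seat edges (so the leg's bounding box is flush with the corner).

B is an open-topped rectangular box: outside dimensions 387×314×385 mm, with a uniform wall and base thickness of 8 mm. The base is a full 387×314 slab on the floor; four walls sit on top of the base. The front and back walls (the −y and +y sides) span the full width; the two side walls fit between them.

The open box is against the stool's +x side, with their −y faces flush.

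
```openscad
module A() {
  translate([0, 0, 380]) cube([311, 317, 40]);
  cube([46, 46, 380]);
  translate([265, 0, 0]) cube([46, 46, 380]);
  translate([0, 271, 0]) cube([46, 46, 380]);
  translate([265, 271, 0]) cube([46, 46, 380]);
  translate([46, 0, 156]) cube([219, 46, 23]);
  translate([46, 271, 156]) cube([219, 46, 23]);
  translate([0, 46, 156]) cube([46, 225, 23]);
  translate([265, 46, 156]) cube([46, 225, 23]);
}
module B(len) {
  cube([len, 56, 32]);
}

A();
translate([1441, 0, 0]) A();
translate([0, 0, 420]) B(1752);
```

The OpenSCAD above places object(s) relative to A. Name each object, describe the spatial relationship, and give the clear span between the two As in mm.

Second stool starts at x = 1441; first ends at x = 311; clear span = 1441 − 311 = 1130 mm.

A is a stool. B is a beam. A beam spans the tops of two stools. The clear span between the two stools is 1130 mm.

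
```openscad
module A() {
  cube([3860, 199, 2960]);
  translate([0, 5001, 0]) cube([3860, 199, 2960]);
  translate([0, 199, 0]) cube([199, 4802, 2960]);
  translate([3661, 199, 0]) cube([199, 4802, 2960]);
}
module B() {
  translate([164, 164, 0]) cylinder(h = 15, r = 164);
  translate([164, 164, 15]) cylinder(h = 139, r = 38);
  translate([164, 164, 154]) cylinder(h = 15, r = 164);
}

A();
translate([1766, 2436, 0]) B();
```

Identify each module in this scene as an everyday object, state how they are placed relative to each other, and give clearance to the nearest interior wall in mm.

A is a house frame. B is a spool. The spool sits inside the house frame, centred. The clearance to the nearest interior wall is 1567 mm.

Clearances: x = 1567, y = 2237; minimum 1567 mm.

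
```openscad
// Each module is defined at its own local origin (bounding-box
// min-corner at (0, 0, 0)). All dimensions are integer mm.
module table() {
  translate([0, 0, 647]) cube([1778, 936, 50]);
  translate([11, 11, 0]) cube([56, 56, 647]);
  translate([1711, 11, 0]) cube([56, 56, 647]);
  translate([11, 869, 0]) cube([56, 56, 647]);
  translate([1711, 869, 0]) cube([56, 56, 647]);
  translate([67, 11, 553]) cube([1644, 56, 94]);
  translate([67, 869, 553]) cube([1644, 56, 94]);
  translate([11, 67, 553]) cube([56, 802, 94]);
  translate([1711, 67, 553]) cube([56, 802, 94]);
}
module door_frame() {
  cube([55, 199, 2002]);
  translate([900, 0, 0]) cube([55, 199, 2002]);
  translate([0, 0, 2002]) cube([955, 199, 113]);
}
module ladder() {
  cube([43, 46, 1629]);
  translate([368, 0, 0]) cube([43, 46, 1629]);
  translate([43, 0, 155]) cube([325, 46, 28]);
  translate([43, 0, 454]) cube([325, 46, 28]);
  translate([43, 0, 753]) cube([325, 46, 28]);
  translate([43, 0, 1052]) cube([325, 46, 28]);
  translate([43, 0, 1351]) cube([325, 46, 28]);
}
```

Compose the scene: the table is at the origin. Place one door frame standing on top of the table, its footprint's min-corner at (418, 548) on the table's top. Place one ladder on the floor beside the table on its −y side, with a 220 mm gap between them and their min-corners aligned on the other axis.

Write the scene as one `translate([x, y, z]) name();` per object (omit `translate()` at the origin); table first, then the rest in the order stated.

table();
translate([418, 548, 697]) door_frame();
translate([0, -266, 0]) ladder();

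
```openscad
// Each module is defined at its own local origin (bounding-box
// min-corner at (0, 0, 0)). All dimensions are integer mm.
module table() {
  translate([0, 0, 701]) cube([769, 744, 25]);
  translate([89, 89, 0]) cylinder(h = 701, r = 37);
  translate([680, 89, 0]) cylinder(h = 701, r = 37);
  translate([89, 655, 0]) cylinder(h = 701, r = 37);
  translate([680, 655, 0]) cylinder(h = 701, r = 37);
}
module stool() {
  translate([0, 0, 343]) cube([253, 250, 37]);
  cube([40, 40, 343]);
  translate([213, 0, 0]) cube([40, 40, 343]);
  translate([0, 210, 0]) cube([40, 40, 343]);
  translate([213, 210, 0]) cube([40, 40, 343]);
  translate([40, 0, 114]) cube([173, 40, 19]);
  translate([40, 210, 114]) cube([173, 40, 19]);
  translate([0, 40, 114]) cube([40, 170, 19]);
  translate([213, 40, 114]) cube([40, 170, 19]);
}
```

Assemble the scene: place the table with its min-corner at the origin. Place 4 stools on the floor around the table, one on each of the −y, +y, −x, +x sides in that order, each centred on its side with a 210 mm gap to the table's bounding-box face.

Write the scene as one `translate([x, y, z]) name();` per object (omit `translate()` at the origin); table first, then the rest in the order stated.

table();
translate([258, -460, 0]) stool();
translate([258, 954, 0]) stool();
translate([-463, 247, 0]) stool();
translate([979, 247, 0]) stool();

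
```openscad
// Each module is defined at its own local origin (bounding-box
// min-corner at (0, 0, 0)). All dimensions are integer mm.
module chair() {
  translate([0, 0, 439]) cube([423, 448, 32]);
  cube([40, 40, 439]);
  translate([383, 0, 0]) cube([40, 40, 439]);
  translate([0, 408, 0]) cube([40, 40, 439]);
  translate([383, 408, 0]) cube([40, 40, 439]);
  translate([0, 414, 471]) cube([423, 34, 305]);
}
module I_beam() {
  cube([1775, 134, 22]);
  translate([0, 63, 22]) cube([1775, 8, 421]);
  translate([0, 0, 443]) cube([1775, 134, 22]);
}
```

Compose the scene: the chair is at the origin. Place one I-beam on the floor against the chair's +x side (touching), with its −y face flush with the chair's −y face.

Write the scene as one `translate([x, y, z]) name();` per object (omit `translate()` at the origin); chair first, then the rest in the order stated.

chair();
translate([423, 0, 0]) I_beam();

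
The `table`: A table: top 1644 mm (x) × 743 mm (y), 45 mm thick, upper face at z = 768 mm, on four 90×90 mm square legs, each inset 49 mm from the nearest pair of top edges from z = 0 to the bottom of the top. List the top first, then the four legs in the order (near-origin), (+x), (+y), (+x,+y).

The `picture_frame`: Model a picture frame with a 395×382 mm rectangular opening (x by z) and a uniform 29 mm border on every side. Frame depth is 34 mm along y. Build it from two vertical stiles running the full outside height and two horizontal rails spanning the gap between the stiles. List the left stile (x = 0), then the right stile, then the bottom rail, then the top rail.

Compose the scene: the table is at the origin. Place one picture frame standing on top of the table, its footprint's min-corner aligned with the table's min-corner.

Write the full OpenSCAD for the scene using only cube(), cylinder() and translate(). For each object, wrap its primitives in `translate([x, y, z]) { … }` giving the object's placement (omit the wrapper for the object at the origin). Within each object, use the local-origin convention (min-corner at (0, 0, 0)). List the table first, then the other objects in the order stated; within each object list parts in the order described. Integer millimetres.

translate([0, 0, 723]) cube([1644, 743, 45]);
translate([49, 49, 0]) cube([90, 90, 723]);
translate([1505, 49, 0]) cube([90, 90, 723]);
translate([49, 604, 0]) cube([90, 90, 723]);
translate([1505, 604, 0]) cube([90, 90, 723]);
translate([0, 0, 768]) {
  cube([29, 34, 440]);
  translate([424, 0, 0]) cube([29, 34, 440]);
  translate([29, 0, 0]) cube([395, 34, 29]);
  translate([29, 0, 411]) cube([395, 34, 29]);
}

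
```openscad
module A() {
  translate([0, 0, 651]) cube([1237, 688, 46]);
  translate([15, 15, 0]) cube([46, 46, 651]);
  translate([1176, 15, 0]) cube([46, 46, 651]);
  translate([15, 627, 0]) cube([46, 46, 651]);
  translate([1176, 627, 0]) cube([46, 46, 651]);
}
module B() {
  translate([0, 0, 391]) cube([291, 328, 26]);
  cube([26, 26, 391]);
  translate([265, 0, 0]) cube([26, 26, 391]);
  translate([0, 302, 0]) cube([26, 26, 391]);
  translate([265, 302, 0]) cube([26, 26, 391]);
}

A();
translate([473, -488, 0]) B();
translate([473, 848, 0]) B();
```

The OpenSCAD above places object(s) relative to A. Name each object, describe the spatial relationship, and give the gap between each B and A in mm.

Each stool's nearest face is 160 mm from the table's bounding box.

A is a table. B is a stool. Two stools sit around the table at the −y, +y sides. The gap between each stool and the table is 160 mm.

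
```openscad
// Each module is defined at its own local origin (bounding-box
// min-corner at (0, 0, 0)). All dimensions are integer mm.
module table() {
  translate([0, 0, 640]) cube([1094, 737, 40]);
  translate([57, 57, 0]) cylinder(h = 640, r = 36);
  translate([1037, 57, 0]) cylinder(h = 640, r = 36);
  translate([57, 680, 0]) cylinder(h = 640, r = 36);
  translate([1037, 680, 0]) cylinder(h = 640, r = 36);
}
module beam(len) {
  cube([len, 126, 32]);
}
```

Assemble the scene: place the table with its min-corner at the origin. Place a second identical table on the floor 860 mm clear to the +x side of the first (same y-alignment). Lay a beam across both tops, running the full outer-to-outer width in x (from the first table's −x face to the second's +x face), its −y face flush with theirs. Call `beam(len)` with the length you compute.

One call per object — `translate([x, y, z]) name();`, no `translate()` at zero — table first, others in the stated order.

table();
translate([1954, 0, 0]) table();
translate([0, 0, 680]) beam(3048);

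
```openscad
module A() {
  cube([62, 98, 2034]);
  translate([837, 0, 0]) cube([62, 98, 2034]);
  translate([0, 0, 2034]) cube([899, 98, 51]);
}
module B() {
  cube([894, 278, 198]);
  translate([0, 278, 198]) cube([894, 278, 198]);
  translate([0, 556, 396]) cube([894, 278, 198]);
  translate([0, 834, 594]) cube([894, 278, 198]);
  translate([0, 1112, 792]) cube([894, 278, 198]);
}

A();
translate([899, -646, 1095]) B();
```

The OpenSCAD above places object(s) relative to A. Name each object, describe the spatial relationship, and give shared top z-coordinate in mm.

Both tops at z = 2085 mm.

A is a door frame. B is a staircase. The staircase is beside the door frame with their tops flush at z = 2085. The shared top z-coordinate is 2085 mm.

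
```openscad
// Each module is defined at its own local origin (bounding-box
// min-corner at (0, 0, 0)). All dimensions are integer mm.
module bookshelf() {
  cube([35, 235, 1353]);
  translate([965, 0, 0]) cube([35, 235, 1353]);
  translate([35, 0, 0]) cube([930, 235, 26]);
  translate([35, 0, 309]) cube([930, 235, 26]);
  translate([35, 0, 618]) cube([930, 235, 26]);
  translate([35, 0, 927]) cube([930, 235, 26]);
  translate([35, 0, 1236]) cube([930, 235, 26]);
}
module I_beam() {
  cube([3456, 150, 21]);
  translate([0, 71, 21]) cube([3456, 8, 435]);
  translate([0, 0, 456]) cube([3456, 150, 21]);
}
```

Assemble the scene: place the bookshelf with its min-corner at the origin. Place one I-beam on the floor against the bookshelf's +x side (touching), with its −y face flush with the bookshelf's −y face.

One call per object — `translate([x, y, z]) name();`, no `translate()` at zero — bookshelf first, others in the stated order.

bookshelf();
translate([1000, 0, 0]) I_beam();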